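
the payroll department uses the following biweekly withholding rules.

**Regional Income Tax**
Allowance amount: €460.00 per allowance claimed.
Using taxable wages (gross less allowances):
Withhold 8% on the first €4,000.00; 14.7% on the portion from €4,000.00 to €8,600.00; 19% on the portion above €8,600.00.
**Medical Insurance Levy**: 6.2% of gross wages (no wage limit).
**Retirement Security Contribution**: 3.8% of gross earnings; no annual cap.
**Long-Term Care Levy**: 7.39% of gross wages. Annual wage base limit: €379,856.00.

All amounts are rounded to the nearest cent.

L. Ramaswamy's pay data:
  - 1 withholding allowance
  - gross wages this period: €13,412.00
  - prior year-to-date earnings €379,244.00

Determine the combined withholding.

€3,209.51

Regional Income Tax: taxable = €13,412.00 − 1×€460.00 = €12,952.00
  €996.20 + 19% × (€12,952.00 − €8,600.00) = €996.20 + 19% × €4,352.00 = €1,823.08
Medical Insurance Levy: 6.2% × €13,412.00 = €831.54
Retirement Security Contribution: 3.8% × €13,412.00 = €509.66
Long-Term Care Levy: cap €379,856.00 − YTD €379,244.00 = €612.00 subject; 7.39% × €612.00 = €45.23
Total: €1,823.08 + €831.54 + €509.66 + €45.23 = €3,209.51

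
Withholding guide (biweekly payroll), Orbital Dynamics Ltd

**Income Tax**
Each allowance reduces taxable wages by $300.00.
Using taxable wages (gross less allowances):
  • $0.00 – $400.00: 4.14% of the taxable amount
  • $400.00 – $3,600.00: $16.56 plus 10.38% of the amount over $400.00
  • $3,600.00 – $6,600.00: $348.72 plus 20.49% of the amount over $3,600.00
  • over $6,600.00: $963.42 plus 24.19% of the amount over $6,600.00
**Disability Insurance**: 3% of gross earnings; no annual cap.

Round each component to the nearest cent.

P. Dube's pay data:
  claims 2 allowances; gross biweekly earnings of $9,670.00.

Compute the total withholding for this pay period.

Income Tax: taxable = $9,670.00 − 2×$300.00 = $9,070.00
  $963.42 + 24.19% × ($9,070.00 − $6,600.00) = $963.42 + 24.19% × $2,470.00 = $1,560.91
Disability Insurance: 3% × $9,670.00 = $290.10
Total: $1,560.91 + $290.10 = $1,851.01

$1,851.01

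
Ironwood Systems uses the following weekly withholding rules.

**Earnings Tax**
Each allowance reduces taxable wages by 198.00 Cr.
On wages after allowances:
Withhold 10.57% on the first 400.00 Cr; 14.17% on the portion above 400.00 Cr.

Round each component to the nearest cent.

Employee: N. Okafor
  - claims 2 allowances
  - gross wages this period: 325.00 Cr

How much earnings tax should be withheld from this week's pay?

0.00 Cr

Earnings Tax: taxable = 325.00 Cr − 2×198.00 Cr = -71.00 Cr
  Taxable ≤ 0 → 0.00 Cr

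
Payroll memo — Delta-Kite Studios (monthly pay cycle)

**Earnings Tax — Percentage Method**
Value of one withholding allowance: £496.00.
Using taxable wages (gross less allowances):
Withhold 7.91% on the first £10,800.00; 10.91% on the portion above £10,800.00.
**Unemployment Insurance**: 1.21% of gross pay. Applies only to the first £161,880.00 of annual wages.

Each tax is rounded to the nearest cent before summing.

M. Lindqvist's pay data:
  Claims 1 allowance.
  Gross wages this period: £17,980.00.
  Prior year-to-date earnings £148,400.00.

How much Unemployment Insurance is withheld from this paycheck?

£163.11

Unemployment Insurance: cap £161,880.00 − YTD £148,400.00 = £13,480.00 subject; 1.21% × £13,480.00 = £163.11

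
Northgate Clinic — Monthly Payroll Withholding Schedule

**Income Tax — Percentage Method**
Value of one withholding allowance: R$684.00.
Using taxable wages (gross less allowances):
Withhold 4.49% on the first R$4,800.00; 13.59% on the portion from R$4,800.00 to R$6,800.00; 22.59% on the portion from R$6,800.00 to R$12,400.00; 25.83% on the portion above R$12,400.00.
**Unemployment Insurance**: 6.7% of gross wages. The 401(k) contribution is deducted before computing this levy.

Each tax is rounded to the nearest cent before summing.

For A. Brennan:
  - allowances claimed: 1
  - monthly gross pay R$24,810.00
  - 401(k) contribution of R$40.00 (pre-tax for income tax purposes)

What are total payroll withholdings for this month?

Income Tax: taxable = R$24,810.00 − R$40.00 − 1×R$684.00 = R$24,086.00
  R$1,752.36 + 25.83% × (R$24,086.00 − R$12,400.00) = R$1,752.36 + 25.83% × R$11,686.00 = R$4,770.85
Unemployment Insurance: 6.7% × R$24,770.00 = R$1,659.59
Total: R$4,770.85 + R$1,659.59 = R$6,430.44

R$6,430.44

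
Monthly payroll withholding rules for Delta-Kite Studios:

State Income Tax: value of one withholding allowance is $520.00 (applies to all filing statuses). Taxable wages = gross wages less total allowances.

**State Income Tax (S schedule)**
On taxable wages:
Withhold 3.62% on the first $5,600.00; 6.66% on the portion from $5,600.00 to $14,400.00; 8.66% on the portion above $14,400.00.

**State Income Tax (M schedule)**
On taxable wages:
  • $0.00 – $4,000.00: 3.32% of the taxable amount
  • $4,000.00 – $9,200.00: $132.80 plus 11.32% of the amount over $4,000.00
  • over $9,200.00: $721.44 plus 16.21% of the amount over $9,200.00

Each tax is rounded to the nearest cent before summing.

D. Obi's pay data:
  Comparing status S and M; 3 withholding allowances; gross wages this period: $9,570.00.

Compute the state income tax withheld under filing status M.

$586.73

State Income Tax (M): taxable = $9,570.00 − 3×$520.00 = $8,010.00
  $132.80 + 11.32% × ($8,010.00 − $4,000.00) = $132.80 + 11.32% × $4,010.00 = $586.73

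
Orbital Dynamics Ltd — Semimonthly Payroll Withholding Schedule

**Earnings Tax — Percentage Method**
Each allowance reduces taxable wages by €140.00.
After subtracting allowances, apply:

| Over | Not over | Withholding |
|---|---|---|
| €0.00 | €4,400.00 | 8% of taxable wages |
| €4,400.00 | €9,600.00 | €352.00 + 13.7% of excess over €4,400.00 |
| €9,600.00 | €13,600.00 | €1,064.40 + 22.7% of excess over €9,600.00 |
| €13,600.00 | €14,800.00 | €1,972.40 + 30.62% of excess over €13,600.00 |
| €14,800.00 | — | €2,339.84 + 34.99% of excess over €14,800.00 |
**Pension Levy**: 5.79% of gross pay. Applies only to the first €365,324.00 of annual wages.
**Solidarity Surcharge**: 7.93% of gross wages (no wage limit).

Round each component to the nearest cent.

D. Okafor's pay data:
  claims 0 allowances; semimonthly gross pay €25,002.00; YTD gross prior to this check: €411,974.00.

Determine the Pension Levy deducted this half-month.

€0.00

Pension Levy: YTD €411,974.00 ≥ cap €365,324.00 → €0.00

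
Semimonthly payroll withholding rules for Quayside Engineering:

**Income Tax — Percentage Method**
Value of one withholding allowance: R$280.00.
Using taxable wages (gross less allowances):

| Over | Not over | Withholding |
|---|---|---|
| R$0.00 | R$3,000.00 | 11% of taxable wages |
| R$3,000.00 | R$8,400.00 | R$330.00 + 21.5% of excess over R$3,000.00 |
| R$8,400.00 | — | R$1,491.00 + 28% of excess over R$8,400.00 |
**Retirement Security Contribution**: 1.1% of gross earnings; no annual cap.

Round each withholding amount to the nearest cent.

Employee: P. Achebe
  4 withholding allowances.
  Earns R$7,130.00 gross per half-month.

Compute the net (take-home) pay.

Income Tax: taxable = R$7,130.00 − 4×R$280.00 = R$6,010.00
  R$330.00 + 21.5% × (R$6,010.00 − R$3,000.00) = R$330.00 + 21.5% × R$3,010.00 = R$977.15
Retirement Security Contribution: 1.1% × R$7,130.00 = R$78.43
Total withheld: R$977.15 + R$78.43 = R$1,055.58
Net pay: R$7,130.00 − R$1,055.58 = R$6,074.42

R$6,074.42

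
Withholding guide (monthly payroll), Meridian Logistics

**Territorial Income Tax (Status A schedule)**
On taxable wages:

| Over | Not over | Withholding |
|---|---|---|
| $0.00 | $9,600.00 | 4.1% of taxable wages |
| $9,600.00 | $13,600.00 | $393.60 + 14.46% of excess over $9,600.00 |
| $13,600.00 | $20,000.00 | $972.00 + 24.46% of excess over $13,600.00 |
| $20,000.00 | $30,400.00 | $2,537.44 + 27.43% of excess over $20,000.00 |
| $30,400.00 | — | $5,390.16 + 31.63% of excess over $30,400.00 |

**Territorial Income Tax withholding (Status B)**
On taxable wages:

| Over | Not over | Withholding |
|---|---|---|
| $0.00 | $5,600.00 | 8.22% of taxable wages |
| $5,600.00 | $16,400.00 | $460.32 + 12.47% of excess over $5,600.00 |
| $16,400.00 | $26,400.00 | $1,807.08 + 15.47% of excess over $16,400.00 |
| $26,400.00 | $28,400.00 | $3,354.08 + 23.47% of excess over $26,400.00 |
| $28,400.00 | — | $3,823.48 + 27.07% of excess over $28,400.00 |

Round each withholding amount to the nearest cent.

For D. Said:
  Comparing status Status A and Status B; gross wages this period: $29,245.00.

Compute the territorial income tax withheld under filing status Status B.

Territorial Income Tax (Status B): taxable = $29,245.00
  $3,823.48 + 27.07% × ($29,245.00 − $28,400.00) = $3,823.48 + 27.07% × $845.00 = $4,052.22

$4,052.22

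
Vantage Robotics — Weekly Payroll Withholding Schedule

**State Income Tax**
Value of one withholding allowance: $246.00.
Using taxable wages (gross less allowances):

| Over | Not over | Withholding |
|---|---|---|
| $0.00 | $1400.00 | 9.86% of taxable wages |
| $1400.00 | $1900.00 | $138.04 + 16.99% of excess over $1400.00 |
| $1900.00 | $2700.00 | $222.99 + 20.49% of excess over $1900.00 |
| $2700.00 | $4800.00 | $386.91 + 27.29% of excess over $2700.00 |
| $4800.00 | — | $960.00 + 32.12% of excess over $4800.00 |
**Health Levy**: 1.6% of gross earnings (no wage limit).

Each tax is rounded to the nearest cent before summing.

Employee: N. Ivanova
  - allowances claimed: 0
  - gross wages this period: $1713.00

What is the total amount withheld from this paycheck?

$218.63

State Income Tax: taxable = $1713.00
  $138.04 + 16.99% × ($1713.00 − $1400.00) = $138.04 + 16.99% × $313.00 = $191.22
Health Levy: 1.6% × $1713.00 = $27.41
Total: $191.22 + $27.41 = $218.63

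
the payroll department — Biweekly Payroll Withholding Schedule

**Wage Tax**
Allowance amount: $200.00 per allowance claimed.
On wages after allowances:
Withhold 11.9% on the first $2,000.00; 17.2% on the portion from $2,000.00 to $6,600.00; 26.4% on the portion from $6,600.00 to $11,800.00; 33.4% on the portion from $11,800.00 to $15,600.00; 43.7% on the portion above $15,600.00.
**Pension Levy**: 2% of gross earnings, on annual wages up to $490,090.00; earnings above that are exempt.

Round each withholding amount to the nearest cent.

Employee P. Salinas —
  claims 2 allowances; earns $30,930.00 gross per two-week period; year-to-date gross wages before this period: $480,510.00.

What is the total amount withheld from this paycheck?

Wage Tax: taxable = $30,930.00 − 2×$200.00 = $30,530.00
  $3,671.20 + 43.7% × ($30,530.00 − $15,600.00) = $3,671.20 + 43.7% × $14,930.00 = $10,195.61
Pension Levy: cap $490,090.00 − YTD $480,510.00 = $9,580.00 subject; 2% × $9,580.00 = $191.60
Total: $10,195.61 + $191.60 = $10,387.21

$10,387.21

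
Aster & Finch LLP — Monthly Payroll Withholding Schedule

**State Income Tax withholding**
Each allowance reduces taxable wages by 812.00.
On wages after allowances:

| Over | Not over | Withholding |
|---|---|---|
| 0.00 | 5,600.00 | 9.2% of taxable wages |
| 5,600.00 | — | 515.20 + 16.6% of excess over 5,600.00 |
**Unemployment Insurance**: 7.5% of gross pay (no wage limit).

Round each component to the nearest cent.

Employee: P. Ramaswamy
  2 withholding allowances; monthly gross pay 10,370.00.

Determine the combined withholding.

State Income Tax: taxable = 10,370.00 − 2×812.00 = 8,746.00
  515.20 + 16.6% × (8,746.00 − 5,600.00) = 515.20 + 16.6% × 3,146.00 = 1,037.44
Unemployment Insurance: 7.5% × 10,370.00 = 777.75
Total: 1,037.44 + 777.75 = 1,815.19

1,815.19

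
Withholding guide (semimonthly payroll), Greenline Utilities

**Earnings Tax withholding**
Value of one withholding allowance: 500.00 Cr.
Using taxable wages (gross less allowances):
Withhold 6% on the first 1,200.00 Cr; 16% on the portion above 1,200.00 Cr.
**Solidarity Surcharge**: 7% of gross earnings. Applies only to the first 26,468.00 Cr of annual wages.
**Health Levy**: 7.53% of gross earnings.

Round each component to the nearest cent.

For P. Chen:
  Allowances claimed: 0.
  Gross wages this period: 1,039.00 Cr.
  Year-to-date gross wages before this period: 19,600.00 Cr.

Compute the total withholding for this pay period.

Earnings Tax: taxable = 1,039.00 Cr
  6% × 1,039.00 Cr = 62.34 Cr
Solidarity Surcharge: 7% × 1,039.00 Cr = 72.73 Cr
Health Levy: 7.53% × 1,039.00 Cr = 78.24 Cr
Total: 62.34 Cr + 72.73 Cr + 78.24 Cr = 213.31 Cr

213.31 Cr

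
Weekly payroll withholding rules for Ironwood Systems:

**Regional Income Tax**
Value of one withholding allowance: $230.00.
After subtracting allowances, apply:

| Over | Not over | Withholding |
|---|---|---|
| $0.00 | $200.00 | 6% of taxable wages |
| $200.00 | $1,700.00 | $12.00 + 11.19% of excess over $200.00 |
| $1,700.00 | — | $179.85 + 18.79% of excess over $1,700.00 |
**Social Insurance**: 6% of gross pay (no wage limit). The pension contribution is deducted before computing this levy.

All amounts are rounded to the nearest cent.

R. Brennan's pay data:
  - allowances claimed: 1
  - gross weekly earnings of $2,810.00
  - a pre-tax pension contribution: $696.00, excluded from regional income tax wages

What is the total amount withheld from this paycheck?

$341.26

Regional Income Tax: taxable = $2,810.00 − $696.00 − 1×$230.00 = $1,884.00
  $179.85 + 18.79% × ($1,884.00 − $1,700.00) = $179.85 + 18.79% × $184.00 = $214.42
Social Insurance: 6% × $2,114.00 = $126.84
Total: $214.42 + $126.84 = $341.26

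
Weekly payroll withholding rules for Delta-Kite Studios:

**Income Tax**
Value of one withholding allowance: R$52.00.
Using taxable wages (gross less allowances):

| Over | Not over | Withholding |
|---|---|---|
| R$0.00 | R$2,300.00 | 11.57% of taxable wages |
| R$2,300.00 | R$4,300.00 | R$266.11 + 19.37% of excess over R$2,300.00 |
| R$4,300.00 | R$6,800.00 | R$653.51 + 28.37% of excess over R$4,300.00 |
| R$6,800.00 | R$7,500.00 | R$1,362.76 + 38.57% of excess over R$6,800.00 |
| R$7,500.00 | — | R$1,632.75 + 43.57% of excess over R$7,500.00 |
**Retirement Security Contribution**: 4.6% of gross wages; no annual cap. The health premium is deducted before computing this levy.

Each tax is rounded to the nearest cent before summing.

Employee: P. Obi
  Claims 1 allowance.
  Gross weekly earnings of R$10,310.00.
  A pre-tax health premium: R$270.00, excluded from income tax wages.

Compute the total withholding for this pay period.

R$3,178.61

Income Tax: taxable = R$10,310.00 − R$270.00 − 1×R$52.00 = R$9,988.00
  R$1,632.75 + 43.57% × (R$9,988.00 − R$7,500.00) = R$1,632.75 + 43.57% × R$2,488.00 = R$2,716.77
Retirement Security Contribution: 4.6% × R$10,040.00 = R$461.84
Total: R$2,716.77 + R$461.84 = R$3,178.61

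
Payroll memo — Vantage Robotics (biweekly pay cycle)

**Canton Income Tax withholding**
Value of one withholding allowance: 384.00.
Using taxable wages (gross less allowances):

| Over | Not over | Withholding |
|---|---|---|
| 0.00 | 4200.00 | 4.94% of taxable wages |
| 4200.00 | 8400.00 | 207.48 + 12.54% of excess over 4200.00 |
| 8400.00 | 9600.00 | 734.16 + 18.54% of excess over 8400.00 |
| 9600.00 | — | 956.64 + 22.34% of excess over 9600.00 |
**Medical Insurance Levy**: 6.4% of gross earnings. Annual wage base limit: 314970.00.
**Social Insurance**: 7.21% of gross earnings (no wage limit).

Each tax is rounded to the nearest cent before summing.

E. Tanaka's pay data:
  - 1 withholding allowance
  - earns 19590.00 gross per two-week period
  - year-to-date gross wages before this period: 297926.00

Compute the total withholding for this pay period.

5605.88

Canton Income Tax: taxable = 19590.00 − 1×384.00 = 19206.00
  956.64 + 22.34% × (19206.00 − 9600.00) = 956.64 + 22.34% × 9606.00 = 3102.62
Medical Insurance Levy: cap 314970.00 − YTD 297926.00 = 17044.00 subject; 6.4% × 17044.00 = 1090.82
Social Insurance: 7.21% × 19590.00 = 1412.44
Total: 3102.62 + 1090.82 + 1412.44 = 5605.88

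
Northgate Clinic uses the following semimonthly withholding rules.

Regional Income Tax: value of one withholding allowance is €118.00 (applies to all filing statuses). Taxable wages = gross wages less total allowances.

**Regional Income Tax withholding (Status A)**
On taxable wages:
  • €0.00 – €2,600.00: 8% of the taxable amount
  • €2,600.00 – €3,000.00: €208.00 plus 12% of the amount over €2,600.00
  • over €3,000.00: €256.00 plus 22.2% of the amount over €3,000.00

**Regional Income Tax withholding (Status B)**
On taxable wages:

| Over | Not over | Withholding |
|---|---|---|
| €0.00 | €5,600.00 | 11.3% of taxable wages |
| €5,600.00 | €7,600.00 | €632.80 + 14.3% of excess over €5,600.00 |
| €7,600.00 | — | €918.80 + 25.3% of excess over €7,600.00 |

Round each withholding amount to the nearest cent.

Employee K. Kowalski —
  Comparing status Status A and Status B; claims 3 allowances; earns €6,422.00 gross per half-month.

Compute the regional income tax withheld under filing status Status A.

€937.10

Regional Income Tax (Status A): taxable = €6,422.00 − 3×€118.00 = €6,068.00
  €256.00 + 22.2% × (€6,068.00 − €3,000.00) = €256.00 + 22.2% × €3,068.00 = €937.10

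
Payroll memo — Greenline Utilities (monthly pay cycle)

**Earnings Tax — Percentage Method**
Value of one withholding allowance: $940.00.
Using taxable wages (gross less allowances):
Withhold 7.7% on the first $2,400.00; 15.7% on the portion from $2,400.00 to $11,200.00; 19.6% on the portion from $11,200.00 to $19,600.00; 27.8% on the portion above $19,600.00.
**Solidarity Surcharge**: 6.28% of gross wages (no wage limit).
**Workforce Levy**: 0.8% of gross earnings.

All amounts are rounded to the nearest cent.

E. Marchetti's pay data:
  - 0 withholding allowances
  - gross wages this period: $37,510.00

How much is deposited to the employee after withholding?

Earnings Tax: taxable = $37,510.00
  $3,212.80 + 27.8% × ($37,510.00 − $19,600.00) = $3,212.80 + 27.8% × $17,910.00 = $8,191.78
Solidarity Surcharge: 6.28% × $37,510.00 = $2,355.63
Workforce Levy: 0.8% × $37,510.00 = $300.08
Total withheld: $8,191.78 + $2,355.63 + $300.08 = $10,847.49
Net pay: $37,510.00 − $10,847.49 = $26,662.51

$26,662.51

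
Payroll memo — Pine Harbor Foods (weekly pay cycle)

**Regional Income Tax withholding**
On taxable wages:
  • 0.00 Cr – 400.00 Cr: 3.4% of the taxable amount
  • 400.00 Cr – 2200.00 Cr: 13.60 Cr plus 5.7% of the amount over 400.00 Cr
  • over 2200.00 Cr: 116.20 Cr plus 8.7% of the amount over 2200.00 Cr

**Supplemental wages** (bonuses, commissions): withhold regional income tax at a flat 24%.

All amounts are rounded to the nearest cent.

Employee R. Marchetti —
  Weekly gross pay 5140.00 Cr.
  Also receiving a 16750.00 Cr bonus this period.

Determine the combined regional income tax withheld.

Regional Income Tax: taxable = 5140.00 Cr
  116.20 Cr + 8.7% × (5140.00 Cr − 2200.00 Cr) = 116.20 Cr + 8.7% × 2940.00 Cr = 371.98 Cr
Supplemental (24% flat on bonus): 24% × 16750.00 Cr = 4020.00 Cr
Total regional income tax: 371.98 Cr + 4020.00 Cr = 4391.98 Cr

4391.98 Cr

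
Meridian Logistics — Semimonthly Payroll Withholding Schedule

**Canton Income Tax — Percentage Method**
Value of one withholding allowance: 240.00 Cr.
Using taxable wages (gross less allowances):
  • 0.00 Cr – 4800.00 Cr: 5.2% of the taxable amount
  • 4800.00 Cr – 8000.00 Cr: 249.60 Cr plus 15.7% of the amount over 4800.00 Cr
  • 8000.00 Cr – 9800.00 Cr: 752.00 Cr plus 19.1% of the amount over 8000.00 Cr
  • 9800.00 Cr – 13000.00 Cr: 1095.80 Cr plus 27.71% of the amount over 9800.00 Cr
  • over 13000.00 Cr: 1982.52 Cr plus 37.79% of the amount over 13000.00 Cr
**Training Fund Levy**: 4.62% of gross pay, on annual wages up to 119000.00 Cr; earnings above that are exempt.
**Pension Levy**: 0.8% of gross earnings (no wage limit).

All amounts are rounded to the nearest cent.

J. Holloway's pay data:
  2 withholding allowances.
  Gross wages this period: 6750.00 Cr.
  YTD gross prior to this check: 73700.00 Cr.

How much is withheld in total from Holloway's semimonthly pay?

Canton Income Tax: taxable = 6750.00 Cr − 2×240.00 Cr = 6270.00 Cr
  249.60 Cr + 15.7% × (6270.00 Cr − 4800.00 Cr) = 249.60 Cr + 15.7% × 1470.00 Cr = 480.39 Cr
Training Fund Levy: 4.62% × 6750.00 Cr = 311.85 Cr
Pension Levy: 0.8% × 6750.00 Cr = 54.00 Cr
Total: 480.39 Cr + 311.85 Cr + 54.00 Cr = 846.24 Cr

846.24 Cr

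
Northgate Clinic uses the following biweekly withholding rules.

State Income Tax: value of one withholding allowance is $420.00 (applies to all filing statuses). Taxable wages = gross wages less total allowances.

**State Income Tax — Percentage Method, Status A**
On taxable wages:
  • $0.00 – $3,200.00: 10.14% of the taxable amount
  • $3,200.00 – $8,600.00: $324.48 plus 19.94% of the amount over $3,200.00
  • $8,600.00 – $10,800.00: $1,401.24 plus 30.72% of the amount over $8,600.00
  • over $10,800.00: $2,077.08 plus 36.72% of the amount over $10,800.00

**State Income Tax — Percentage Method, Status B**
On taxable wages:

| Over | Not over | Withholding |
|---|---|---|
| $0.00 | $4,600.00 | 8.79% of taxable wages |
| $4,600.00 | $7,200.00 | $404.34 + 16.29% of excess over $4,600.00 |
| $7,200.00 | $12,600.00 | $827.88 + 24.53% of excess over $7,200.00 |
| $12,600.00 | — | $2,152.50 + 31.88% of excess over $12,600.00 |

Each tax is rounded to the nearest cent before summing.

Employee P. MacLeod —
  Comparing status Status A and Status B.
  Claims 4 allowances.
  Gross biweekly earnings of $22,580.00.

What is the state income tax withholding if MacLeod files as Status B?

$4,798.54

State Income Tax (Status B): taxable = $22,580.00 − 4×$420.00 = $20,900.00
  $2,152.50 + 31.88% × ($20,900.00 − $12,600.00) = $2,152.50 + 31.88% × $8,300.00 = $4,798.54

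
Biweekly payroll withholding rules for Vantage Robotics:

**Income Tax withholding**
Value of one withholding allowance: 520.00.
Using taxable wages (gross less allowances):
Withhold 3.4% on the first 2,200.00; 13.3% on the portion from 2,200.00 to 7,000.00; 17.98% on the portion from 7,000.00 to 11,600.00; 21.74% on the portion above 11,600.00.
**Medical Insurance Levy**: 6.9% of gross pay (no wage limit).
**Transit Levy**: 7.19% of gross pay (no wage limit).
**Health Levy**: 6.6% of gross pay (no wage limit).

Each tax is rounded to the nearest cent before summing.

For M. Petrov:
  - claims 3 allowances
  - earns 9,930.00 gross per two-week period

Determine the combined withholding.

3,014.05

Income Tax: taxable = 9,930.00 − 3×520.00 = 8,370.00
  713.20 + 17.98% × (8,370.00 − 7,000.00) = 713.20 + 17.98% × 1,370.00 = 959.53
Medical Insurance Levy: 6.9% × 9,930.00 = 685.17
Transit Levy: 7.19% × 9,930.00 = 713.97
Health Levy: 6.6% × 9,930.00 = 655.38
Total: 959.53 + 685.17 + 713.97 + 655.38 = 3,014.05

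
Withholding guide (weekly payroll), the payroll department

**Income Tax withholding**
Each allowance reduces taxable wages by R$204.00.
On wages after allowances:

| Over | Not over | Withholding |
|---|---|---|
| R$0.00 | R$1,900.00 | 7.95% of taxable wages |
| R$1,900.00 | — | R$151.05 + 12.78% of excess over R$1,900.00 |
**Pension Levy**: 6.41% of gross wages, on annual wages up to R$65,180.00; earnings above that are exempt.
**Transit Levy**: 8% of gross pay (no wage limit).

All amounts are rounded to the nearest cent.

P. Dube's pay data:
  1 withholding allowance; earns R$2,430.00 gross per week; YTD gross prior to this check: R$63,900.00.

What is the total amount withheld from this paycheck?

R$469.16

Income Tax: taxable = R$2,430.00 − 1×R$204.00 = R$2,226.00
  R$151.05 + 12.78% × (R$2,226.00 − R$1,900.00) = R$151.05 + 12.78% × R$326.00 = R$192.71
Pension Levy: cap R$65,180.00 − YTD R$63,900.00 = R$1,280.00 subject; 6.41% × R$1,280.00 = R$82.05
Transit Levy: 8% × R$2,430.00 = R$194.40
Total: R$192.71 + R$82.05 + R$194.40 = R$469.16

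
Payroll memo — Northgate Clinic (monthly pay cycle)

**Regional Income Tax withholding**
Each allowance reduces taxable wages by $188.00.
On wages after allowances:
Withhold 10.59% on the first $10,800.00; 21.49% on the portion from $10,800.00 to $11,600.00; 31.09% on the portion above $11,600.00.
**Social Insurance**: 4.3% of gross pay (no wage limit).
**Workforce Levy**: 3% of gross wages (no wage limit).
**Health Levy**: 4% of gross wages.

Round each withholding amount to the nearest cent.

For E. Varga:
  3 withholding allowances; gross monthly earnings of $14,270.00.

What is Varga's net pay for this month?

Regional Income Tax: taxable = $14,270.00 − 3×$188.00 = $13,706.00
  $1,315.64 + 31.09% × ($13,706.00 − $11,600.00) = $1,315.64 + 31.09% × $2,106.00 = $1,970.40
Social Insurance: 4.3% × $14,270.00 = $613.61
Workforce Levy: 3% × $14,270.00 = $428.10
Health Levy: 4% × $14,270.00 = $570.80
Total withheld: $1,970.40 + $613.61 + $428.10 + $570.80 = $3,582.91
Net pay: $14,270.00 − $3,582.91 = $10,687.09

$10,687.09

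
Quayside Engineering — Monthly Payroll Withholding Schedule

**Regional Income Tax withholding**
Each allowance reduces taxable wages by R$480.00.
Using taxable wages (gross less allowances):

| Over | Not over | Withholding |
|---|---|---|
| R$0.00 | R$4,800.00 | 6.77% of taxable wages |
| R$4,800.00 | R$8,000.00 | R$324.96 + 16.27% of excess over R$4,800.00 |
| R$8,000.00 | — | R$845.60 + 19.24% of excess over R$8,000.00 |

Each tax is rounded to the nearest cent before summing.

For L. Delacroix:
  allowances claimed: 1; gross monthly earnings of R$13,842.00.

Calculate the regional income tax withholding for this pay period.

R$1,877.25

Regional Income Tax: taxable = R$13,842.00 − 1×R$480.00 = R$13,362.00
  R$845.60 + 19.24% × (R$13,362.00 − R$8,000.00) = R$845.60 + 19.24% × R$5,362.00 = R$1,877.25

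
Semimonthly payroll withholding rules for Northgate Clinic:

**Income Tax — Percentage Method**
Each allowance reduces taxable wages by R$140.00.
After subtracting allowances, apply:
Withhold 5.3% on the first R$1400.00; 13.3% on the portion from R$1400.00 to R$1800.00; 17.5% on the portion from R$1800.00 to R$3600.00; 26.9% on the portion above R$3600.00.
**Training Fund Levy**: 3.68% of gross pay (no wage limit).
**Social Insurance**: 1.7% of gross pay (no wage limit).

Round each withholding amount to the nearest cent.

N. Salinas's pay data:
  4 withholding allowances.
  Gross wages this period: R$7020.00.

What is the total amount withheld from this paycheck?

R$1589.42

Income Tax: taxable = R$7020.00 − 4×R$140.00 = R$6460.00
  R$442.40 + 26.9% × (R$6460.00 − R$3600.00) = R$442.40 + 26.9% × R$2860.00 = R$1211.74
Training Fund Levy: 3.68% × R$7020.00 = R$258.34
Social Insurance: 1.7% × R$7020.00 = R$119.34
Total: R$1211.74 + R$258.34 + R$119.34 = R$1589.42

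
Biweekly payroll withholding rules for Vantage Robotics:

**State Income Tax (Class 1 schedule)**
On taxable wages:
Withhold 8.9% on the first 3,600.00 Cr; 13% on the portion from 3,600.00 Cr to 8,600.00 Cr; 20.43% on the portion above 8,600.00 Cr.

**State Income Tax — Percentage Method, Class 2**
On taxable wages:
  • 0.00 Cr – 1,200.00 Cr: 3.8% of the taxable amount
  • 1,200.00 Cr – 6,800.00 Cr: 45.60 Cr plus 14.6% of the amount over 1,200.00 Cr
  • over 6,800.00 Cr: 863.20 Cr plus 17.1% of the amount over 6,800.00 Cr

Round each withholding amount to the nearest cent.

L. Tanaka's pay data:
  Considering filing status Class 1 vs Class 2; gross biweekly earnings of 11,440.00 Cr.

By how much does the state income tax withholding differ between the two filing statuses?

106.03 Cr

State Income Tax (Class 1): taxable = 11,440.00 Cr
  970.40 Cr + 20.43% × (11,440.00 Cr − 8,600.00 Cr) = 970.40 Cr + 20.43% × 2,840.00 Cr = 1,550.61 Cr
State Income Tax (Class 2): taxable = 11,440.00 Cr
  863.20 Cr + 17.1% × (11,440.00 Cr − 6,800.00 Cr) = 863.20 Cr + 17.1% × 4,640.00 Cr = 1,656.64 Cr
Difference: |1,550.61 Cr − 1,656.64 Cr| = 106.03 Cr (higher under Class 2)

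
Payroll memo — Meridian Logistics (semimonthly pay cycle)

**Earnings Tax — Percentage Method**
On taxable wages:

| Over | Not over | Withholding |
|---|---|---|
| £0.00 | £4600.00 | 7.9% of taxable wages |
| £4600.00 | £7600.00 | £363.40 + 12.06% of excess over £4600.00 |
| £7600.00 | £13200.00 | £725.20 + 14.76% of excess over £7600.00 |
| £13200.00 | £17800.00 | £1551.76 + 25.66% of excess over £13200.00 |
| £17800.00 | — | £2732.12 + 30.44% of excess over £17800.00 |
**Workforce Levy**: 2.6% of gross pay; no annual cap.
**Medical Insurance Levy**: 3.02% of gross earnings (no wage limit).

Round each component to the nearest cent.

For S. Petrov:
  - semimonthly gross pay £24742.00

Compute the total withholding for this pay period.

£6235.76

Earnings Tax: taxable = £24742.00
  £2732.12 + 30.44% × (£24742.00 − £17800.00) = £2732.12 + 30.44% × £6942.00 = £4845.26
Workforce Levy: 2.6% × £24742.00 = £643.29
Medical Insurance Levy: 3.02% × £24742.00 = £747.21
Total: £4845.26 + £643.29 + £747.21 = £6235.76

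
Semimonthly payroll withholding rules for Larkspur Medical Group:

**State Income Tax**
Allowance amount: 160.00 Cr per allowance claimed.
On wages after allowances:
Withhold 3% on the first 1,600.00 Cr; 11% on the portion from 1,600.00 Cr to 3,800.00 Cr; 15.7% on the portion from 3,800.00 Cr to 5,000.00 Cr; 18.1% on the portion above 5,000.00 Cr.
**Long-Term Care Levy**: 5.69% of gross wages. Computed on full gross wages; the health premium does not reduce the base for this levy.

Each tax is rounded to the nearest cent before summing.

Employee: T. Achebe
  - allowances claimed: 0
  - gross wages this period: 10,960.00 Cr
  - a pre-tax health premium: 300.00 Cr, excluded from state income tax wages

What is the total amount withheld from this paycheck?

2,126.48 Cr

State Income Tax: taxable = 10,960.00 Cr − 300.00 Cr = 10,660.00 Cr
  478.40 Cr + 18.1% × (10,660.00 Cr − 5,000.00 Cr) = 478.40 Cr + 18.1% × 5,660.00 Cr = 1,502.86 Cr
Long-Term Care Levy: 5.69% × 10,960.00 Cr = 623.62 Cr
Total: 1,502.86 Cr + 623.62 Cr = 2,126.48 Cr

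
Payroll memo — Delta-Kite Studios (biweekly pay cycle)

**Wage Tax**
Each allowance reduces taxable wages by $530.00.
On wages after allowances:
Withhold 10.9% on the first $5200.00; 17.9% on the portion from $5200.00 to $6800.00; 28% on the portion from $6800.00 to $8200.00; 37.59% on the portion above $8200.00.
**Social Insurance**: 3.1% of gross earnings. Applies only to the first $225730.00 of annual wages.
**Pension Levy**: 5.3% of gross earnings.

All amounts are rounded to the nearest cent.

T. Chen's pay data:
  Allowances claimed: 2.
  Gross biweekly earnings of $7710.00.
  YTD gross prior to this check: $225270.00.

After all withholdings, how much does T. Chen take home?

$6460.76

Wage Tax: taxable = $7710.00 − 2×$530.00 = $6650.00
  $566.80 + 17.9% × ($6650.00 − $5200.00) = $566.80 + 17.9% × $1450.00 = $826.35
Social Insurance: cap $225730.00 − YTD $225270.00 = $460.00 subject; 3.1% × $460.00 = $14.26
Pension Levy: 5.3% × $7710.00 = $408.63
Total withheld: $826.35 + $14.26 + $408.63 = $1249.24
Net pay: $7710.00 − $1249.24 = $6460.76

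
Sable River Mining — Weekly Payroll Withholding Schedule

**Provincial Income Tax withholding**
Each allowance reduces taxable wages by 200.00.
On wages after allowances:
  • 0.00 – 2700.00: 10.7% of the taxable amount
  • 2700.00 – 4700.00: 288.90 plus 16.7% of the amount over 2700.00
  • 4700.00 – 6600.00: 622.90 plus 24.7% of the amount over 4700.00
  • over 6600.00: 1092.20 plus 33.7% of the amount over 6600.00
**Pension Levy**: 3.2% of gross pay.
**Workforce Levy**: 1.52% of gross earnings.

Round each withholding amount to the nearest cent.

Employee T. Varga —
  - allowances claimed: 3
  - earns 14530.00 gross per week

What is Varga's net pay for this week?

10281.77

Provincial Income Tax: taxable = 14530.00 − 3×200.00 = 13930.00
  1092.20 + 33.7% × (13930.00 − 6600.00) = 1092.20 + 33.7% × 7330.00 = 3562.41
Pension Levy: 3.2% × 14530.00 = 464.96
Workforce Levy: 1.52% × 14530.00 = 220.86
Total withheld: 3562.41 + 464.96 + 220.86 = 4248.23
Net pay: 14530.00 − 4248.23 = 10281.77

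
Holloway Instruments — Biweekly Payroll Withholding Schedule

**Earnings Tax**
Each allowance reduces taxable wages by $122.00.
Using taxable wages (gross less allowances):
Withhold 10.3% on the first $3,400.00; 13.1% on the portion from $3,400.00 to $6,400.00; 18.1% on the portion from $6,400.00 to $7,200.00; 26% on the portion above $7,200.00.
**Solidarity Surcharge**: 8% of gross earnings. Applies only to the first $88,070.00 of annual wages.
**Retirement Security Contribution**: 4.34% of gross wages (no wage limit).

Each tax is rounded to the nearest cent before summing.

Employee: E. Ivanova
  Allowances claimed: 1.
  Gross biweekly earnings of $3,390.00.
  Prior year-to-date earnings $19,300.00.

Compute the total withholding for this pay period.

Earnings Tax: taxable = $3,390.00 − 1×$122.00 = $3,268.00
  10.3% × $3,268.00 = $336.60
Solidarity Surcharge: 8% × $3,390.00 = $271.20
Retirement Security Contribution: 4.34% × $3,390.00 = $147.13
Total: $336.60 + $271.20 + $147.13 = $754.93

$754.93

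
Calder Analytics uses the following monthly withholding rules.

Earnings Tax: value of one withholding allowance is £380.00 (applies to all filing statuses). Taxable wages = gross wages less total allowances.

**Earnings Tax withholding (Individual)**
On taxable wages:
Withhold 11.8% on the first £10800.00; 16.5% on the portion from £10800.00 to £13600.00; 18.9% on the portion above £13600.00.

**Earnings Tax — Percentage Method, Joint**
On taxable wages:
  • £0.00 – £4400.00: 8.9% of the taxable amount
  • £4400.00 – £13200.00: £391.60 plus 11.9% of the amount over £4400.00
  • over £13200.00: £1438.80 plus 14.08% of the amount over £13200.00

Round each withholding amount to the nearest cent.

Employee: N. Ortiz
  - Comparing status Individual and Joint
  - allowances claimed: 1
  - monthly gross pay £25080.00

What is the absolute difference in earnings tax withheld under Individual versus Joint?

£776.30

Earnings Tax (Individual): taxable = £25080.00 − 1×£380.00 = £24700.00
  £1736.40 + 18.9% × (£24700.00 − £13600.00) = £1736.40 + 18.9% × £11100.00 = £3834.30
Earnings Tax (Joint): taxable = £25080.00 − 1×£380.00 = £24700.00
  £1438.80 + 14.08% × (£24700.00 − £13200.00) = £1438.80 + 14.08% × £11500.00 = £3058.00
Difference: |£3834.30 − £3058.00| = £776.30 (higher under Individual)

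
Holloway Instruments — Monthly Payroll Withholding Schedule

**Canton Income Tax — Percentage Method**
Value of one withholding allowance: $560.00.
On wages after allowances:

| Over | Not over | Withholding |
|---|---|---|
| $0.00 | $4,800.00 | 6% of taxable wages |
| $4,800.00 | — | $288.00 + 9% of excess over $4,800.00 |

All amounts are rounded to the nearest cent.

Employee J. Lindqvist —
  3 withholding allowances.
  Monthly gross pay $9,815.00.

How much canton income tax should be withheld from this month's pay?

Canton Income Tax: taxable = $9,815.00 − 3×$560.00 = $8,135.00
  $288.00 + 9% × ($8,135.00 − $4,800.00) = $288.00 + 9% × $3,335.00 = $588.15

$588.15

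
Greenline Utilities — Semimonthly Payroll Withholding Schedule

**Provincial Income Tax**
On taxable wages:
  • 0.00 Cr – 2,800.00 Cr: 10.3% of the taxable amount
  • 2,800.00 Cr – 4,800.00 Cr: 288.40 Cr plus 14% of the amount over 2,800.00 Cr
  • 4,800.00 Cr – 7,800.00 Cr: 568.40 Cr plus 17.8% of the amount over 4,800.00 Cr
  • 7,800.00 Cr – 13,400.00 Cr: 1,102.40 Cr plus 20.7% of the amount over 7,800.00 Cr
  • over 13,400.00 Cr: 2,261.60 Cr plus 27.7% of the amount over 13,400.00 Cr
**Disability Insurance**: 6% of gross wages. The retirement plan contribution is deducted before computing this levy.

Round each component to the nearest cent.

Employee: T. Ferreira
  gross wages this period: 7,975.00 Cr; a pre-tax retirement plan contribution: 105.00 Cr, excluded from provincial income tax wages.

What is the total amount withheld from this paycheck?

1,589.09 Cr

Provincial Income Tax: taxable = 7,975.00 Cr − 105.00 Cr = 7,870.00 Cr
  1,102.40 Cr + 20.7% × (7,870.00 Cr − 7,800.00 Cr) = 1,102.40 Cr + 20.7% × 70.00 Cr = 1,116.89 Cr
Disability Insurance: 6% × 7,870.00 Cr = 472.20 Cr
Total: 1,116.89 Cr + 472.20 Cr = 1,589.09 Cr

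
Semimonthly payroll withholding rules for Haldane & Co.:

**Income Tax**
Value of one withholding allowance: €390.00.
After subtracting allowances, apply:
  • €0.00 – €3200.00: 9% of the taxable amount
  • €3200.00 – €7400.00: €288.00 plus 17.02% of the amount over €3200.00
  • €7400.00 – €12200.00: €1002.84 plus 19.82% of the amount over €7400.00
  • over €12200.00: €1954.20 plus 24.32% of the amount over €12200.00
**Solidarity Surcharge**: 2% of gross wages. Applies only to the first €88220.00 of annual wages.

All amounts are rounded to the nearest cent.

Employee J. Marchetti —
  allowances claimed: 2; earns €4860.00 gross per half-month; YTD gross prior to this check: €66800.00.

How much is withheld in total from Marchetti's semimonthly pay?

€534.98

Income Tax: taxable = €4860.00 − 2×€390.00 = €4080.00
  €288.00 + 17.02% × (€4080.00 − €3200.00) = €288.00 + 17.02% × €880.00 = €437.78
Solidarity Surcharge: 2% × €4860.00 = €97.20
Total: €437.78 + €97.20 = €534.98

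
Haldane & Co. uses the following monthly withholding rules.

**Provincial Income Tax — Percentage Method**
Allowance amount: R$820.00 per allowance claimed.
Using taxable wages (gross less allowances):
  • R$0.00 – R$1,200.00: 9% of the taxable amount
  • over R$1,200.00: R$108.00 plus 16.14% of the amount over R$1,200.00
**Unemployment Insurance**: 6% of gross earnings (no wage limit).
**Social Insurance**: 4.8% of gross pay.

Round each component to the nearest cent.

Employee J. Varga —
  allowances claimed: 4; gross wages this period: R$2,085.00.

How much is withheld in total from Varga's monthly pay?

R$225.18

Provincial Income Tax: taxable = R$2,085.00 − 4×R$820.00 = R$-1,195.00
  Taxable ≤ 0 → R$0.00
Unemployment Insurance: 6% × R$2,085.00 = R$125.10
Social Insurance: 4.8% × R$2,085.00 = R$100.08
Total: R$0.00 + R$125.10 + R$100.08 = R$225.18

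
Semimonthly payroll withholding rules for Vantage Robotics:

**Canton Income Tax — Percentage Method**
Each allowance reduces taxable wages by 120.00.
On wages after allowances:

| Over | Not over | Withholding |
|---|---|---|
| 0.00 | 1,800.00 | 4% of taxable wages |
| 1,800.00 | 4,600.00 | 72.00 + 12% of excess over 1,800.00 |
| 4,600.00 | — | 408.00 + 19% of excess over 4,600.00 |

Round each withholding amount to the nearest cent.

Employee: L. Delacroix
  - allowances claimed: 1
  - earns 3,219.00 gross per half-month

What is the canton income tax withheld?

Canton Income Tax: taxable = 3,219.00 − 1×120.00 = 3,099.00
  72.00 + 12% × (3,099.00 − 1,800.00) = 72.00 + 12% × 1,299.00 = 227.88

227.88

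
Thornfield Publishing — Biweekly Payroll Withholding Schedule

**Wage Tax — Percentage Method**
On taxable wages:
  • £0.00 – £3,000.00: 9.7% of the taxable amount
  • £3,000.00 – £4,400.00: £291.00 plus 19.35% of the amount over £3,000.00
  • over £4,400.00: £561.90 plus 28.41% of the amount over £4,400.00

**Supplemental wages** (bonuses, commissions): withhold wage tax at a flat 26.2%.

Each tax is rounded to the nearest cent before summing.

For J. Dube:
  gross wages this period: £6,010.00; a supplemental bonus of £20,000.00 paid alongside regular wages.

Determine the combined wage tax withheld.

£6,259.30

Wage Tax: taxable = £6,010.00
  £561.90 + 28.41% × (£6,010.00 − £4,400.00) = £561.90 + 28.41% × £1,610.00 = £1,019.30
Supplemental (26.2% flat on bonus): 26.2% × £20,000.00 = £5,240.00
Total wage tax: £1,019.30 + £5,240.00 = £6,259.30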